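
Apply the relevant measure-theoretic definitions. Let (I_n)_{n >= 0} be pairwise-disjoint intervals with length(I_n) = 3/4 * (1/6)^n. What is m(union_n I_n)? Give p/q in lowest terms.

By countable additivity of the Lebesgue measure on pairwise disjoint measurable sets,
  m(union_{n >= 0} I_n) = sum_{n >= 0} m(I_n) = sum_{n >= 0} a * r^n,
  with a = 3/4 and r = 1/6.
Since 0 < r = 1/6 < 1, the geometric series converges:
  sum_{n >= 0} a * r^n = a / (1 - r).
  = 3/4 / (1 - 1/6)
  = 3/4 / (5/6)
  = 9/10.

9/10


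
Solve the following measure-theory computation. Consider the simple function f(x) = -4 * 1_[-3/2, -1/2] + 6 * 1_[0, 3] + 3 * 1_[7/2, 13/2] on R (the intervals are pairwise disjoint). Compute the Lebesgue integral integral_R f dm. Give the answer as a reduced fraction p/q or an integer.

For a simple function f = sum_i c_i * 1_{A_i} with disjoint A_i,
  integral f dm = sum_i c_i * m(A_i).
Lengths of the A_i:
  m(A_1) = -1/2 - (-3/2) = 1.
  m(A_2) = 3 - 0 = 3.
  m(A_3) = 13/2 - 7/2 = 3.
Contributions c_i * m(A_i):
  (-4) * (1) = -4.
  (6) * (3) = 18.
  (3) * (3) = 9.
Total: -4 + 18 + 9 = 23.

23


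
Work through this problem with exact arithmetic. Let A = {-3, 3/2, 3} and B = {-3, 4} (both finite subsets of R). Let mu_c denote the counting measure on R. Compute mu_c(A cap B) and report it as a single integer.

Counting measure on a finite set equals cardinality. mu_c(A cap B) = |A cap B| (elements appearing in both).
Enumerating the elements of A that also lie in B gives 1 element(s).
So mu_c(A cap B) = 1.

1


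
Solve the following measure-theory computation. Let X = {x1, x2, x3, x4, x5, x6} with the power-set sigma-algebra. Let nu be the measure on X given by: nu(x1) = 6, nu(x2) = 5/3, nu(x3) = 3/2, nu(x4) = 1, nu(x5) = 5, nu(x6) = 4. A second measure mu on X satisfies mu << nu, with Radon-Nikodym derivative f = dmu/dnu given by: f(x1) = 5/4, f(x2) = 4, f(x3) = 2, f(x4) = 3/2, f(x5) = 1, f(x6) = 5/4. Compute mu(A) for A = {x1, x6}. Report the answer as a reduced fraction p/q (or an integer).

By the defining property of the Radon-Nikodym derivative, for every measurable set A,
  mu(A) = integral_A f dnu.
Since nu is a discrete measure concentrated on the atoms of X, the integral over A reduces to the sum
  mu(A) = sum_{x in A} f(x) * nu({x}).
Computing each term:
  x1: f(x1) * nu(x1) = 5/4 * 6 = 15/2.
  x6: f(x6) * nu(x6) = 5/4 * 4 = 5.
Summing: mu(A) = 15/2 + 5 = 25/2.

25/2


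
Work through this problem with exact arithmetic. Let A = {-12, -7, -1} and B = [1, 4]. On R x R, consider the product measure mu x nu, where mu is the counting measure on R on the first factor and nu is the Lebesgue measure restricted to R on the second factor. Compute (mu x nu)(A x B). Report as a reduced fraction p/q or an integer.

For a measurable rectangle A x B, the product measure satisfies
  (mu x nu)(A x B) = mu(A) * nu(B).
  mu(A) = 3.
  nu(B) = 3.
  (mu x nu)(A x B) = 3 * 3 = 9.

9


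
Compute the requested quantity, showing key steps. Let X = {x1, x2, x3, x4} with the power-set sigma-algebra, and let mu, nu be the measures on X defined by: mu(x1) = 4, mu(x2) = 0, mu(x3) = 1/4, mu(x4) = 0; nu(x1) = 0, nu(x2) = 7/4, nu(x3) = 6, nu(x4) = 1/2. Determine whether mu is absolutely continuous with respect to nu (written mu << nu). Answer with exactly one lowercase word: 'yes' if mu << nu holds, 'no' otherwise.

mu << nu means: every nu-null measurable set is also mu-null; equivalently, for every atom x, if nu({x}) = 0 then mu({x}) = 0.
Checking each atom:
  x1: nu = 0, mu = 4 > 0 -> violates mu << nu.
  x2: nu = 7/4 > 0 -> no constraint.
  x3: nu = 6 > 0 -> no constraint.
  x4: nu = 1/2 > 0 -> no constraint.
The atom(s) x1 violate the condition (nu = 0 but mu > 0). Therefore mu is NOT absolutely continuous w.r.t. nu.

no


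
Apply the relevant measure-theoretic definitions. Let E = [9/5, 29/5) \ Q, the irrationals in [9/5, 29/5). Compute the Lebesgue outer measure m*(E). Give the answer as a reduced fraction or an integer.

The interval I = [9/5, 29/5) has m(I) = 29/5 - 9/5 = 4 (endpoints are measure-zero, so open/closed/half-open agree). Write I = (I cap Q) u (I \ Q). The rationals in I are countable, so m*(I cap Q) = 0 (cover each rational by intervals whose total length is arbitrarily small). By countable subadditivity m*(I) <= m*(I cap Q) + m*(I \ Q), hence m*(I \ Q) >= m(I) = 4. The reverse inequality m*(I \ Q) <= m*(I) = 4 is trivial since (I \ Q) is a subset of I. Therefore m*(I \ Q) = 4.

4


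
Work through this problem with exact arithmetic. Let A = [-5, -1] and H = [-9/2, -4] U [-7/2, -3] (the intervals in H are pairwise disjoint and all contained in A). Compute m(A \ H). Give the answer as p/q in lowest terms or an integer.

The ambient interval has length m(A) = -1 - (-5) = 4.
Since the holes are disjoint and sit inside A, by finite additivity
  m(H) = sum_i (b_i - a_i), and m(A \ H) = m(A) - m(H).
Computing the hole measures:
  m(H_1) = -4 - (-9/2) = 1/2.
  m(H_2) = -3 - (-7/2) = 1/2.
Summed: m(H) = 1/2 + 1/2 = 1.
So m(A \ H) = 4 - 1 = 3.

3


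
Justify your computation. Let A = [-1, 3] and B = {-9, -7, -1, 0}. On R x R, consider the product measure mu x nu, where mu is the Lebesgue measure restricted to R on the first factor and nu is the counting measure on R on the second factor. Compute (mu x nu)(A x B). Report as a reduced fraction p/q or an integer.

For a measurable rectangle A x B, the product measure satisfies
  (mu x nu)(A x B) = mu(A) * nu(B).
  mu(A) = 4.
  nu(B) = 4.
  (mu x nu)(A x B) = 4 * 4 = 16.

16


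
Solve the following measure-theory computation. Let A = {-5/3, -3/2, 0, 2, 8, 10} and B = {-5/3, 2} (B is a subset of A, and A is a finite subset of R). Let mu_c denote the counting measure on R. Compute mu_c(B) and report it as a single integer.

Counting measure assigns mu_c(E) = |E| (number of elements) when E is finite.
B has 2 element(s), so mu_c(B) = 2.

2


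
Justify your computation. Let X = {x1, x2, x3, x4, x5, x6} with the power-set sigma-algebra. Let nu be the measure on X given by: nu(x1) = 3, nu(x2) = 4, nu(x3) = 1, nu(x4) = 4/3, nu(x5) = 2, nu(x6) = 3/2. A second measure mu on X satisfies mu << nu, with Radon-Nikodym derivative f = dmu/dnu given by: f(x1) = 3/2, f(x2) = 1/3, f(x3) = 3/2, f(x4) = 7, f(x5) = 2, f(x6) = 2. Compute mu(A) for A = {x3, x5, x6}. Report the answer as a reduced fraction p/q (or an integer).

By the defining property of the Radon-Nikodym derivative, for every measurable set A,
  mu(A) = integral_A f dnu.
Since nu is a discrete measure concentrated on the atoms of X, the integral over A reduces to the sum
  mu(A) = sum_{x in A} f(x) * nu({x}).
Computing each term:
  x3: f(x3) * nu(x3) = 3/2 * 1 = 3/2.
  x5: f(x5) * nu(x5) = 2 * 2 = 4.
  x6: f(x6) * nu(x6) = 2 * 3/2 = 3.
Summing: mu(A) = 3/2 + 4 + 3 = 17/2.

17/2


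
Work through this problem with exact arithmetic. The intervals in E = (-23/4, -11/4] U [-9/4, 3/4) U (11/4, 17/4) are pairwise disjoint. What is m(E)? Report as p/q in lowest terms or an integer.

For pairwise disjoint intervals, m(union_i I_i) = sum_i m(I_i),
and m is invariant under swapping open/closed endpoints (single points have measure 0).
So m(E) = sum_i (b_i - a_i).
  I_1 has length -11/4 - (-23/4) = 3.
  I_2 has length 3/4 - (-9/4) = 3.
  I_3 has length 17/4 - 11/4 = 3/2.
Summing:
  m(E) = 3 + 3 + 3/2 = 15/2.

15/2


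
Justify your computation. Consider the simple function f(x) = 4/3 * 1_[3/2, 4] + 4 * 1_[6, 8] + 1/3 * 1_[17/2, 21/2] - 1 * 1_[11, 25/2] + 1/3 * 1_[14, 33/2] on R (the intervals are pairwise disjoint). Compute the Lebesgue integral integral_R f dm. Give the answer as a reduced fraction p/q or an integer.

For a simple function f = sum_i c_i * 1_{A_i} with disjoint A_i,
  integral f dm = sum_i c_i * m(A_i).
Lengths of the A_i:
  m(A_1) = 4 - 3/2 = 5/2.
  m(A_2) = 8 - 6 = 2.
  m(A_3) = 21/2 - 17/2 = 2.
  m(A_4) = 25/2 - 11 = 3/2.
  m(A_5) = 33/2 - 14 = 5/2.
Contributions c_i * m(A_i):
  (4/3) * (5/2) = 10/3.
  (4) * (2) = 8.
  (1/3) * (2) = 2/3.
  (-1) * (3/2) = -3/2.
  (1/3) * (5/2) = 5/6.
Total: 10/3 + 8 + 2/3 - 3/2 + 5/6 = 34/3.

34/3


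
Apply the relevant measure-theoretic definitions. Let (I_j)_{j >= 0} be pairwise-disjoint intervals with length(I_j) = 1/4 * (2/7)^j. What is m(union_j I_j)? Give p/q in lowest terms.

By countable additivity of the Lebesgue measure on pairwise disjoint measurable sets,
  m(union_{j >= 0} I_j) = sum_{j >= 0} m(I_j) = sum_{j >= 0} a * r^j,
  with a = 1/4 and r = 2/7.
Since 0 < r = 2/7 < 1, the geometric series converges:
  sum_{j >= 0} a * r^j = a / (1 - r).
  = 1/4 / (1 - 2/7)
  = 1/4 / (5/7)
  = 7/20.

7/20


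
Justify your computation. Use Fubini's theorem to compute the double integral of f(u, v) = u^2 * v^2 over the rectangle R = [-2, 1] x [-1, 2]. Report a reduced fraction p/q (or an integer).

f(u, v) is a tensor product of a function of u and a function of v, and both factors are bounded continuous (hence Lebesgue integrable) on the rectangle, so Fubini's theorem applies:
  integral_R f d(m x m) = (integral_a1^b1 u^2 du) * (integral_a2^b2 v^2 dv).
Inner integral in u: integral_{-2}^{1} u^2 du = (1^3 - (-2)^3)/3
  = 3.
Inner integral in v: integral_{-1}^{2} v^2 dv = (2^3 - (-1)^3)/3
  = 3.
Product: (3) * (3) = 9.

9


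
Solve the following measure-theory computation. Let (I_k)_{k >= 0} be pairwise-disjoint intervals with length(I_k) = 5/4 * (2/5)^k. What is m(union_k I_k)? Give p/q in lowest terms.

By countable additivity of the Lebesgue measure on pairwise disjoint measurable sets,
  m(union_{k >= 0} I_k) = sum_{k >= 0} m(I_k) = sum_{k >= 0} a * r^k,
  with a = 5/4 and r = 2/5.
Since 0 < r = 2/5 < 1, the geometric series converges:
  sum_{k >= 0} a * r^k = a / (1 - r).
  = 5/4 / (1 - 2/5)
  = 5/4 / (3/5)
  = 25/12.

25/12


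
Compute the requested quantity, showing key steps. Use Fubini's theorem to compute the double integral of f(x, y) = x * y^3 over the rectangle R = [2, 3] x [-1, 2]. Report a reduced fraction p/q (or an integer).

f(x, y) is a tensor product of a function of x and a function of y, and both factors are bounded continuous (hence Lebesgue integrable) on the rectangle, so Fubini's theorem applies:
  integral_R f d(m x m) = (integral_a1^b1 x dx) * (integral_a2^b2 y^3 dy).
Inner integral in x: integral_{2}^{3} x dx = (3^2 - 2^2)/2
  = 5/2.
Inner integral in y: integral_{-1}^{2} y^3 dy = (2^4 - (-1)^4)/4
  = 15/4.
Product: (5/2) * (15/4) = 75/8.

75/8


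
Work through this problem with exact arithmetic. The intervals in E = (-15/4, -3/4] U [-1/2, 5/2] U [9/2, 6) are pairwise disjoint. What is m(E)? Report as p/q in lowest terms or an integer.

For pairwise disjoint intervals, m(union_i I_i) = sum_i m(I_i),
and m is invariant under swapping open/closed endpoints (single points have measure 0).
So m(E) = sum_i (b_i - a_i).
  I_1 has length -3/4 - (-15/4) = 3.
  I_2 has length 5/2 - (-1/2) = 3.
  I_3 has length 6 - 9/2 = 3/2.
Summing:
  m(E) = 3 + 3 + 3/2 = 15/2.

15/2


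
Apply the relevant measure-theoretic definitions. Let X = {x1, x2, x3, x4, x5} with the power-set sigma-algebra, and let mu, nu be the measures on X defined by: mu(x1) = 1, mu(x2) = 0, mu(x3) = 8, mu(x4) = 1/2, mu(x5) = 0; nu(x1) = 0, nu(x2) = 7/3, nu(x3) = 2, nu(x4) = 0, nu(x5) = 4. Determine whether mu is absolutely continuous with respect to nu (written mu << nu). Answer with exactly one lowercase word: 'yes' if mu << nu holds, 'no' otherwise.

mu << nu means: every nu-null measurable set is also mu-null; equivalently, for every atom x, if nu({x}) = 0 then mu({x}) = 0.
Checking each atom:
  x1: nu = 0, mu = 1 > 0 -> violates mu << nu.
  x2: nu = 7/3 > 0 -> no constraint.
  x3: nu = 2 > 0 -> no constraint.
  x4: nu = 0, mu = 1/2 > 0 -> violates mu << nu.
  x5: nu = 4 > 0 -> no constraint.
The atom(s) x1, x4 violate the condition (nu = 0 but mu > 0). Therefore mu is NOT absolutely continuous w.r.t. nu.

no


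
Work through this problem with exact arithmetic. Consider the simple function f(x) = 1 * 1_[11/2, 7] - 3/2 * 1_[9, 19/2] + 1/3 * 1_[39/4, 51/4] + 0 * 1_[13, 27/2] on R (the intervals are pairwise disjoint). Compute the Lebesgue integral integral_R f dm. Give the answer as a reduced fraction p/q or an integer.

For a simple function f = sum_i c_i * 1_{A_i} with disjoint A_i,
  integral f dm = sum_i c_i * m(A_i).
Lengths of the A_i:
  m(A_1) = 7 - 11/2 = 3/2.
  m(A_2) = 19/2 - 9 = 1/2.
  m(A_3) = 51/4 - 39/4 = 3.
  m(A_4) = 27/2 - 13 = 1/2.
Contributions c_i * m(A_i):
  (1) * (3/2) = 3/2.
  (-3/2) * (1/2) = -3/4.
  (1/3) * (3) = 1.
  (0) * (1/2) = 0.
Total: 3/2 - 3/4 + 1 + 0 = 7/4.

7/4


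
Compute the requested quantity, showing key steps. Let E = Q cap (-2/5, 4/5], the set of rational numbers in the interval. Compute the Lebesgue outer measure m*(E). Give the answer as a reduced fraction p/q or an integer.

Q cap (-2/5, 4/5] is countable; list its elements as q_1, q_2, ... . Fix eps > 0 and cover the k-th point by an interval of length eps * 2^(-k). The cover has total length eps * sum_{k>=1} 2^(-k) = eps, so by definition of outer measure m*(Q cap (-2/5, 4/5]) <= eps. Since eps was arbitrary and m* >= 0, the outer measure is 0.

0


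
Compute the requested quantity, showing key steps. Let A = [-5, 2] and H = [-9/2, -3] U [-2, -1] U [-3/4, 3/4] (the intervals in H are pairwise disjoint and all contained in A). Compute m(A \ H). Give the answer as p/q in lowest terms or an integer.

The ambient interval has length m(A) = 2 - (-5) = 7.
Since the holes are disjoint and sit inside A, by finite additivity
  m(H) = sum_i (b_i - a_i), and m(A \ H) = m(A) - m(H).
Computing the hole measures:
  m(H_1) = -3 - (-9/2) = 3/2.
  m(H_2) = -1 - (-2) = 1.
  m(H_3) = 3/4 - (-3/4) = 3/2.
Summed: m(H) = 3/2 + 1 + 3/2 = 4.
So m(A \ H) = 7 - 4 = 3.

3


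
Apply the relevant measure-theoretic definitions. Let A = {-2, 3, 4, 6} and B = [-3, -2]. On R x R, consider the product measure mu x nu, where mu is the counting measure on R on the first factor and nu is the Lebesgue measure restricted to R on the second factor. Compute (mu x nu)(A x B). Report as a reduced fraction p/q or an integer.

For a measurable rectangle A x B, the product measure satisfies
  (mu x nu)(A x B) = mu(A) * nu(B).
  mu(A) = 4.
  nu(B) = 1.
  (mu x nu)(A x B) = 4 * 1 = 4.

4


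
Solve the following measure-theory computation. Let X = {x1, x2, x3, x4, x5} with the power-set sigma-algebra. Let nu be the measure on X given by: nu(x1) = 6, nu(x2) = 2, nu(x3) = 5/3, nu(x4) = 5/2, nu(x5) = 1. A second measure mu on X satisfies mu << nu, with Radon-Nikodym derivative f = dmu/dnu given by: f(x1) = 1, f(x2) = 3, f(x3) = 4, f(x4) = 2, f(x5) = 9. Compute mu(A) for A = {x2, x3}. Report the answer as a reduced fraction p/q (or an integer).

By the defining property of the Radon-Nikodym derivative, for every measurable set A,
  mu(A) = integral_A f dnu.
Since nu is a discrete measure concentrated on the atoms of X, the integral over A reduces to the sum
  mu(A) = sum_{x in A} f(x) * nu({x}).
Computing each term:
  x2: f(x2) * nu(x2) = 3 * 2 = 6.
  x3: f(x3) * nu(x3) = 4 * 5/3 = 20/3.
Summing: mu(A) = 6 + 20/3 = 38/3.

38/3


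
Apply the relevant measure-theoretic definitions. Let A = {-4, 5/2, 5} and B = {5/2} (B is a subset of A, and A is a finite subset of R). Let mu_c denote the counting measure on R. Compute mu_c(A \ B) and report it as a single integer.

Counting measure assigns mu_c(E) = |E| (number of elements) when E is finite. For B subset A, A \ B is the set of elements of A not in B, so |A \ B| = |A| - |B|.
|A| = 3, |B| = 1, so mu_c(A \ B) = 3 - 1 = 2.

2


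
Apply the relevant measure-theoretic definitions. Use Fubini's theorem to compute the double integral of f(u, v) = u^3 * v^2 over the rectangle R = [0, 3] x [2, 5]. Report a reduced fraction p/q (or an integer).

f(u, v) is a tensor product of a function of u and a function of v, and both factors are bounded continuous (hence Lebesgue integrable) on the rectangle, so Fubini's theorem applies:
  integral_R f d(m x m) = (integral_a1^b1 u^3 du) * (integral_a2^b2 v^2 dv).
Inner integral in u: integral_{0}^{3} u^3 du = (3^4 - 0^4)/4
  = 81/4.
Inner integral in v: integral_{2}^{5} v^2 dv = (5^3 - 2^3)/3
  = 39.
Product: (81/4) * (39) = 3159/4.

3159/4


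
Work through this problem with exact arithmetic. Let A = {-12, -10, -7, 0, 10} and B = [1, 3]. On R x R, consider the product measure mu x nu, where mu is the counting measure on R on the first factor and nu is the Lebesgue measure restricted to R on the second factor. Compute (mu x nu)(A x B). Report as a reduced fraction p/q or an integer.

For a measurable rectangle A x B, the product measure satisfies
  (mu x nu)(A x B) = mu(A) * nu(B).
  mu(A) = 5.
  nu(B) = 2.
  (mu x nu)(A x B) = 5 * 2 = 10.

10


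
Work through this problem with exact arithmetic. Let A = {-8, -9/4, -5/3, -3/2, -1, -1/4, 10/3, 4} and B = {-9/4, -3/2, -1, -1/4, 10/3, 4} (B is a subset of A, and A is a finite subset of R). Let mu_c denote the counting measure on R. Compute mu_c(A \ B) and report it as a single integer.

Counting measure assigns mu_c(E) = |E| (number of elements) when E is finite. For B subset A, A \ B is the set of elements of A not in B, so |A \ B| = |A| - |B|.
|A| = 8, |B| = 6, so mu_c(A \ B) = 8 - 6 = 2.

2


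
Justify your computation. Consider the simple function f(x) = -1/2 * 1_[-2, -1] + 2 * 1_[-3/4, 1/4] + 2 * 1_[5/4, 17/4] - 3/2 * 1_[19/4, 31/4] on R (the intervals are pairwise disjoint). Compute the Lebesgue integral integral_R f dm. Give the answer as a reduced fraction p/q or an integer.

For a simple function f = sum_i c_i * 1_{A_i} with disjoint A_i,
  integral f dm = sum_i c_i * m(A_i).
Lengths of the A_i:
  m(A_1) = -1 - (-2) = 1.
  m(A_2) = 1/4 - (-3/4) = 1.
  m(A_3) = 17/4 - 5/4 = 3.
  m(A_4) = 31/4 - 19/4 = 3.
Contributions c_i * m(A_i):
  (-1/2) * (1) = -1/2.
  (2) * (1) = 2.
  (2) * (3) = 6.
  (-3/2) * (3) = -9/2.
Total: -1/2 + 2 + 6 - 9/2 = 3.

3


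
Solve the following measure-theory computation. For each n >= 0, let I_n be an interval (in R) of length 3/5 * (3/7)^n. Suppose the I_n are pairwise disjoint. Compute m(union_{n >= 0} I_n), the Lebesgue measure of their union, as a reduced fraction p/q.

By countable additivity of the Lebesgue measure on pairwise disjoint measurable sets,
  m(union_{n >= 0} I_n) = sum_{n >= 0} m(I_n) = sum_{n >= 0} a * r^n,
  with a = 3/5 and r = 3/7.
Since 0 < r = 3/7 < 1, the geometric series converges:
  sum_{n >= 0} a * r^n = a / (1 - r).
  = 3/5 / (1 - 3/7)
  = 3/5 / (4/7)
  = 21/20.

21/20


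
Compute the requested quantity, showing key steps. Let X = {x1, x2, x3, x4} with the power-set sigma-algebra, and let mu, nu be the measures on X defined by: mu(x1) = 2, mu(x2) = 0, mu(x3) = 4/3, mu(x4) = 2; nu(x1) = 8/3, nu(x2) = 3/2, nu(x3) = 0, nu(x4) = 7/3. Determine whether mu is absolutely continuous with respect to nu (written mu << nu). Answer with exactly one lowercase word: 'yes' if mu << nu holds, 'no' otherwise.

mu << nu means: every nu-null measurable set is also mu-null; equivalently, for every atom x, if nu({x}) = 0 then mu({x}) = 0.
Checking each atom:
  x1: nu = 8/3 > 0 -> no constraint.
  x2: nu = 3/2 > 0 -> no constraint.
  x3: nu = 0, mu = 4/3 > 0 -> violates mu << nu.
  x4: nu = 7/3 > 0 -> no constraint.
The atom(s) x3 violate the condition (nu = 0 but mu > 0). Therefore mu is NOT absolutely continuous w.r.t. nu.

no


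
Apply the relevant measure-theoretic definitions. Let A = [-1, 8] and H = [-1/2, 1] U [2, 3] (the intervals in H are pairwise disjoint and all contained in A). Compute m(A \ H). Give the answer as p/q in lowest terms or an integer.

The ambient interval has length m(A) = 8 - (-1) = 9.
Since the holes are disjoint and sit inside A, by finite additivity
  m(H) = sum_i (b_i - a_i), and m(A \ H) = m(A) - m(H).
Computing the hole measures:
  m(H_1) = 1 - (-1/2) = 3/2.
  m(H_2) = 3 - 2 = 1.
Summed: m(H) = 3/2 + 1 = 5/2.
So m(A \ H) = 9 - 5/2 = 13/2.

13/2


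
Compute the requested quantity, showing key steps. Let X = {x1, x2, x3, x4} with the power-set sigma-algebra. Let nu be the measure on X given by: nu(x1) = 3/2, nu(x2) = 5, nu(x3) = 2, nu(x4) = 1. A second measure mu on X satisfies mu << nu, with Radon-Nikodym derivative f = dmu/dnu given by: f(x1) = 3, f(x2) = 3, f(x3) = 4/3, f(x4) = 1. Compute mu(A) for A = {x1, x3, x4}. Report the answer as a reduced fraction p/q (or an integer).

By the defining property of the Radon-Nikodym derivative, for every measurable set A,
  mu(A) = integral_A f dnu.
Since nu is a discrete measure concentrated on the atoms of X, the integral over A reduces to the sum
  mu(A) = sum_{x in A} f(x) * nu({x}).
Computing each term:
  x1: f(x1) * nu(x1) = 3 * 3/2 = 9/2.
  x3: f(x3) * nu(x3) = 4/3 * 2 = 8/3.
  x4: f(x4) * nu(x4) = 1 * 1 = 1.
Summing: mu(A) = 9/2 + 8/3 + 1 = 49/6.

49/6


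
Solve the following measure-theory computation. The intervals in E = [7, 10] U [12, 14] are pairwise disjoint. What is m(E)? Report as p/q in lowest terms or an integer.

For pairwise disjoint intervals, m(union_i I_i) = sum_i m(I_i),
and m is invariant under swapping open/closed endpoints (single points have measure 0).
So m(E) = sum_i (b_i - a_i).
  I_1 has length 10 - 7 = 3.
  I_2 has length 14 - 12 = 2.
Summing:
  m(E) = 3 + 2 = 5.

5


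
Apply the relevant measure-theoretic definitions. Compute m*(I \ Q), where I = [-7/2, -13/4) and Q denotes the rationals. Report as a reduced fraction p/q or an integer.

The interval I = [-7/2, -13/4) has m(I) = -13/4 - (-7/2) = 1/4 (endpoints are measure-zero, so open/closed/half-open agree). Write I = (I cap Q) u (I \ Q). The rationals in I are countable, so m*(I cap Q) = 0 (cover each rational by intervals whose total length is arbitrarily small). By countable subadditivity m*(I) <= m*(I cap Q) + m*(I \ Q), hence m*(I \ Q) >= m(I) = 1/4. The reverse inequality m*(I \ Q) <= m*(I) = 1/4 is trivial since (I \ Q) is a subset of I. Therefore m*(I \ Q) = 1/4.

1/4


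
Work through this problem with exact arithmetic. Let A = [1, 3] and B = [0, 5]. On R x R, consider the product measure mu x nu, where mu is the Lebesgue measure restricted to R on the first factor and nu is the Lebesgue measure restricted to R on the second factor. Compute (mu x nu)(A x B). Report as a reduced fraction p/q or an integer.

For a measurable rectangle A x B, the product measure satisfies
  (mu x nu)(A x B) = mu(A) * nu(B).
  mu(A) = 2.
  nu(B) = 5.
  (mu x nu)(A x B) = 2 * 5 = 10.

10


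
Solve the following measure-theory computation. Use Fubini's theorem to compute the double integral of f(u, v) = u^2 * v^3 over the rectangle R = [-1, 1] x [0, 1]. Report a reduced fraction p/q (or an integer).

f(u, v) is a tensor product of a function of u and a function of v, and both factors are bounded continuous (hence Lebesgue integrable) on the rectangle, so Fubini's theorem applies:
  integral_R f d(m x m) = (integral_a1^b1 u^2 du) * (integral_a2^b2 v^3 dv).
Inner integral in u: integral_{-1}^{1} u^2 du = (1^3 - (-1)^3)/3
  = 2/3.
Inner integral in v: integral_{0}^{1} v^3 dv = (1^4 - 0^4)/4
  = 1/4.
Product: (2/3) * (1/4) = 1/6.

1/6


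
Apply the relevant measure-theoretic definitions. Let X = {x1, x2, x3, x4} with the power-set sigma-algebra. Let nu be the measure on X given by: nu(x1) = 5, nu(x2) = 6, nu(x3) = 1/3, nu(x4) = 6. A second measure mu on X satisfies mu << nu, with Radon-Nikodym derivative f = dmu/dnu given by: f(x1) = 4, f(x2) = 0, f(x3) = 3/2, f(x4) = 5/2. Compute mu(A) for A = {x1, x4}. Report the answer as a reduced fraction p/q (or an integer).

By the defining property of the Radon-Nikodym derivative, for every measurable set A,
  mu(A) = integral_A f dnu.
Since nu is a discrete measure concentrated on the atoms of X, the integral over A reduces to the sum
  mu(A) = sum_{x in A} f(x) * nu({x}).
Computing each term:
  x1: f(x1) * nu(x1) = 4 * 5 = 20.
  x4: f(x4) * nu(x4) = 5/2 * 6 = 15.
Summing: mu(A) = 20 + 15 = 35.

35


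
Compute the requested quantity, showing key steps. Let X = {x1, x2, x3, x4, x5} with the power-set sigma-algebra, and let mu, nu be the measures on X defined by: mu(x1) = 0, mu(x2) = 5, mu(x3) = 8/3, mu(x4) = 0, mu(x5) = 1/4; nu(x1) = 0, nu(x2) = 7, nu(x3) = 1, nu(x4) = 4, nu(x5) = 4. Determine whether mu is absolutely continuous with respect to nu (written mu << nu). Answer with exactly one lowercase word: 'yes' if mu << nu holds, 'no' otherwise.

mu << nu means: every nu-null measurable set is also mu-null; equivalently, for every atom x, if nu({x}) = 0 then mu({x}) = 0.
Checking each atom:
  x1: nu = 0, mu = 0 -> consistent with mu << nu.
  x2: nu = 7 > 0 -> no constraint.
  x3: nu = 1 > 0 -> no constraint.
  x4: nu = 4 > 0 -> no constraint.
  x5: nu = 4 > 0 -> no constraint.
No atom violates the condition. Therefore mu << nu.

yes


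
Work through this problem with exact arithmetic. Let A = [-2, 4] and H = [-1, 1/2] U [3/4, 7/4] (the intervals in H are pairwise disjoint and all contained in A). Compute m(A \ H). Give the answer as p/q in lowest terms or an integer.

The ambient interval has length m(A) = 4 - (-2) = 6.
Since the holes are disjoint and sit inside A, by finite additivity
  m(H) = sum_i (b_i - a_i), and m(A \ H) = m(A) - m(H).
Computing the hole measures:
  m(H_1) = 1/2 - (-1) = 3/2.
  m(H_2) = 7/4 - 3/4 = 1.
Summed: m(H) = 3/2 + 1 = 5/2.
So m(A \ H) = 6 - 5/2 = 7/2.

7/2


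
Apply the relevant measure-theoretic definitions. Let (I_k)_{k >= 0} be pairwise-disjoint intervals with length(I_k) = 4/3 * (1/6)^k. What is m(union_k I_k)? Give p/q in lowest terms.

By countable additivity of the Lebesgue measure on pairwise disjoint measurable sets,
  m(union_{k >= 0} I_k) = sum_{k >= 0} m(I_k) = sum_{k >= 0} a * r^k,
  with a = 4/3 and r = 1/6.
Since 0 < r = 1/6 < 1, the geometric series converges:
  sum_{k >= 0} a * r^k = a / (1 - r).
  = 4/3 / (1 - 1/6)
  = 4/3 / (5/6)
  = 8/5.

8/5


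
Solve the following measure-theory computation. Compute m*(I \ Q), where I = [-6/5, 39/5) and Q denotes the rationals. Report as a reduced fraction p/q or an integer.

The interval I = [-6/5, 39/5) has m(I) = 39/5 - (-6/5) = 9 (endpoints are measure-zero, so open/closed/half-open agree). Write I = (I cap Q) u (I \ Q). The rationals in I are countable, so m*(I cap Q) = 0 (cover each rational by intervals whose total length is arbitrarily small). By countable subadditivity m*(I) <= m*(I cap Q) + m*(I \ Q), hence m*(I \ Q) >= m(I) = 9. The reverse inequality m*(I \ Q) <= m*(I) = 9 is trivial since (I \ Q) is a subset of I. Therefore m*(I \ Q) = 9.

9


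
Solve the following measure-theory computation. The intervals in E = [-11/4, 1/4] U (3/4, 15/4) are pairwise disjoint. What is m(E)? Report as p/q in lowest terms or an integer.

For pairwise disjoint intervals, m(union_i I_i) = sum_i m(I_i),
and m is invariant under swapping open/closed endpoints (single points have measure 0).
So m(E) = sum_i (b_i - a_i).
  I_1 has length 1/4 - (-11/4) = 3.
  I_2 has length 15/4 - 3/4 = 3.
Summing:
  m(E) = 3 + 3 = 6.

6


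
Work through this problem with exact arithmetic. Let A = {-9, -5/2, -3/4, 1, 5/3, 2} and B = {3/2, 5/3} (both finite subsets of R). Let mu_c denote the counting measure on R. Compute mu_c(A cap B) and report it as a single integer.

Counting measure on a finite set equals cardinality. mu_c(A cap B) = |A cap B| (elements appearing in both).
Enumerating the elements of A that also lie in B gives 1 element(s).
So mu_c(A cap B) = 1.

1


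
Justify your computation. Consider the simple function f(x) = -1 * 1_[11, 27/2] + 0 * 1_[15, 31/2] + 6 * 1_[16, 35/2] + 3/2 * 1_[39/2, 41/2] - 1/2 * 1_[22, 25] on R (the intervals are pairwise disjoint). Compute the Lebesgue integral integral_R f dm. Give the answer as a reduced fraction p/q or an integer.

For a simple function f = sum_i c_i * 1_{A_i} with disjoint A_i,
  integral f dm = sum_i c_i * m(A_i).
Lengths of the A_i:
  m(A_1) = 27/2 - 11 = 5/2.
  m(A_2) = 31/2 - 15 = 1/2.
  m(A_3) = 35/2 - 16 = 3/2.
  m(A_4) = 41/2 - 39/2 = 1.
  m(A_5) = 25 - 22 = 3.
Contributions c_i * m(A_i):
  (-1) * (5/2) = -5/2.
  (0) * (1/2) = 0.
  (6) * (3/2) = 9.
  (3/2) * (1) = 3/2.
  (-1/2) * (3) = -3/2.
Total: -5/2 + 0 + 9 + 3/2 - 3/2 = 13/2.

13/2


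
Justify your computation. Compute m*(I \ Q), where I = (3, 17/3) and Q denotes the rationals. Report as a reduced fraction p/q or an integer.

The interval I = (3, 17/3) has m(I) = 17/3 - 3 = 8/3 (endpoints are measure-zero, so open/closed/half-open agree). Write I = (I cap Q) u (I \ Q). The rationals in I are countable, so m*(I cap Q) = 0 (cover each rational by intervals whose total length is arbitrarily small). By countable subadditivity m*(I) <= m*(I cap Q) + m*(I \ Q), hence m*(I \ Q) >= m(I) = 8/3. The reverse inequality m*(I \ Q) <= m*(I) = 8/3 is trivial since (I \ Q) is a subset of I. Therefore m*(I \ Q) = 8/3.

8/3


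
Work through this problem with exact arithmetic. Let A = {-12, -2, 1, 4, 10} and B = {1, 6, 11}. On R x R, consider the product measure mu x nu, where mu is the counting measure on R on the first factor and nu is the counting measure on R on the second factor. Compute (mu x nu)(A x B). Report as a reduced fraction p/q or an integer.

For a measurable rectangle A x B, the product measure satisfies
  (mu x nu)(A x B) = mu(A) * nu(B).
  mu(A) = 5.
  nu(B) = 3.
  (mu x nu)(A x B) = 5 * 3 = 15.

15


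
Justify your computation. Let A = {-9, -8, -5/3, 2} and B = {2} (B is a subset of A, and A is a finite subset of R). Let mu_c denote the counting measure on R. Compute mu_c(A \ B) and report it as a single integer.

Counting measure assigns mu_c(E) = |E| (number of elements) when E is finite. For B subset A, A \ B is the set of elements of A not in B, so |A \ B| = |A| - |B|.
|A| = 4, |B| = 1, so mu_c(A \ B) = 4 - 1 = 3.

3


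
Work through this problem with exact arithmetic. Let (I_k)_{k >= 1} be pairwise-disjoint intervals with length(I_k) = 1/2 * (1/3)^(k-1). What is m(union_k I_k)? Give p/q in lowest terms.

By countable additivity of the Lebesgue measure on pairwise disjoint measurable sets,
  m(union_{k >= 1} I_k) = sum_{k >= 1} m(I_k) = sum_{k >= 1} a * r^(k-1),
  with a = 1/2 and r = 1/3.
Since 0 < r = 1/3 < 1, the geometric series converges:
  sum_{k >= 1} a * r^(k-1) = a / (1 - r).
  = 1/2 / (1 - 1/3)
  = 1/2 / (2/3)
  = 3/4.

3/4


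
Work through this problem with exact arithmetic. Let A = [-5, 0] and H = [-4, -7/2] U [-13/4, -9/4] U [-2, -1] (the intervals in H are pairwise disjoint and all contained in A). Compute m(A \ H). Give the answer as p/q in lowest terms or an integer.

The ambient interval has length m(A) = 0 - (-5) = 5.
Since the holes are disjoint and sit inside A, by finite additivity
  m(H) = sum_i (b_i - a_i), and m(A \ H) = m(A) - m(H).
Computing the hole measures:
  m(H_1) = -7/2 - (-4) = 1/2.
  m(H_2) = -9/4 - (-13/4) = 1.
  m(H_3) = -1 - (-2) = 1.
Summed: m(H) = 1/2 + 1 + 1 = 5/2.
So m(A \ H) = 5 - 5/2 = 5/2.

5/2


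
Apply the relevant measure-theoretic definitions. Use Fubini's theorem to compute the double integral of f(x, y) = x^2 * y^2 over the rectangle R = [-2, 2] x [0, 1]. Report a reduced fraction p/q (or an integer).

f(x, y) is a tensor product of a function of x and a function of y, and both factors are bounded continuous (hence Lebesgue integrable) on the rectangle, so Fubini's theorem applies:
  integral_R f d(m x m) = (integral_a1^b1 x^2 dx) * (integral_a2^b2 y^2 dy).
Inner integral in x: integral_{-2}^{2} x^2 dx = (2^3 - (-2)^3)/3
  = 16/3.
Inner integral in y: integral_{0}^{1} y^2 dy = (1^3 - 0^3)/3
  = 1/3.
Product: (16/3) * (1/3) = 16/9.

16/9


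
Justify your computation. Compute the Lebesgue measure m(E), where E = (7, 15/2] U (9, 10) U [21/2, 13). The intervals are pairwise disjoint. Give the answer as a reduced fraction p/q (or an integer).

For pairwise disjoint intervals, m(union_i I_i) = sum_i m(I_i),
and m is invariant under swapping open/closed endpoints (single points have measure 0).
So m(E) = sum_i (b_i - a_i).
  I_1 has length 15/2 - 7 = 1/2.
  I_2 has length 10 - 9 = 1.
  I_3 has length 13 - 21/2 = 5/2.
Summing:
  m(E) = 1/2 + 1 + 5/2 = 4.

4


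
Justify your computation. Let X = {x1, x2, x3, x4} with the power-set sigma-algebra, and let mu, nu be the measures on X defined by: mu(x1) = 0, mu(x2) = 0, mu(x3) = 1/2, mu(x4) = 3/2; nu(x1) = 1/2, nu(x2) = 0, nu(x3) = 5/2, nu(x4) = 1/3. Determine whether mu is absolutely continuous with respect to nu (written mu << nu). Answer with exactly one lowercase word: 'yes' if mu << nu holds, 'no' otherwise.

mu << nu means: every nu-null measurable set is also mu-null; equivalently, for every atom x, if nu({x}) = 0 then mu({x}) = 0.
Checking each atom:
  x1: nu = 1/2 > 0 -> no constraint.
  x2: nu = 0, mu = 0 -> consistent with mu << nu.
  x3: nu = 5/2 > 0 -> no constraint.
  x4: nu = 1/3 > 0 -> no constraint.
No atom violates the condition. Therefore mu << nu.

yes


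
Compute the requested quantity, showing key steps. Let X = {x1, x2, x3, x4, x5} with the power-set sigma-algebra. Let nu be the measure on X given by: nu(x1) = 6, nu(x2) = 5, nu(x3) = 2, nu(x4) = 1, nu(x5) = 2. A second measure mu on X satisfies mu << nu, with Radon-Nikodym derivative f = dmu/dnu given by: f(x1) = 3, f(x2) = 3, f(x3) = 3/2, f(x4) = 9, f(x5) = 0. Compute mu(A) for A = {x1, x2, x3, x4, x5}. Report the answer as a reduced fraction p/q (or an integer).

By the defining property of the Radon-Nikodym derivative, for every measurable set A,
  mu(A) = integral_A f dnu.
Since nu is a discrete measure concentrated on the atoms of X, the integral over A reduces to the sum
  mu(A) = sum_{x in A} f(x) * nu({x}).
Computing each term:
  x1: f(x1) * nu(x1) = 3 * 6 = 18.
  x2: f(x2) * nu(x2) = 3 * 5 = 15.
  x3: f(x3) * nu(x3) = 3/2 * 2 = 3.
  x4: f(x4) * nu(x4) = 9 * 1 = 9.
  x5: f(x5) * nu(x5) = 0 * 2 = 0.
Summing: mu(A) = 18 + 15 + 3 + 9 + 0 = 45.

45


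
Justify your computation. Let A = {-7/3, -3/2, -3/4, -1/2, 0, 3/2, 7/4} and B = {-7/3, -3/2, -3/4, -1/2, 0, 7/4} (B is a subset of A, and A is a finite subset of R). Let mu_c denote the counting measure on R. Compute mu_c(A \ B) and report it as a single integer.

Counting measure assigns mu_c(E) = |E| (number of elements) when E is finite. For B subset A, A \ B is the set of elements of A not in B, so |A \ B| = |A| - |B|.
|A| = 7, |B| = 6, so mu_c(A \ B) = 7 - 6 = 1.

1


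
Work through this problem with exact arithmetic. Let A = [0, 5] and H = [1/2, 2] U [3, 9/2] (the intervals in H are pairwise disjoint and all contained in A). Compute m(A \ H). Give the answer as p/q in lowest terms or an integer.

The ambient interval has length m(A) = 5 - 0 = 5.
Since the holes are disjoint and sit inside A, by finite additivity
  m(H) = sum_i (b_i - a_i), and m(A \ H) = m(A) - m(H).
Computing the hole measures:
  m(H_1) = 2 - 1/2 = 3/2.
  m(H_2) = 9/2 - 3 = 3/2.
Summed: m(H) = 3/2 + 3/2 = 3.
So m(A \ H) = 5 - 3 = 2.

2


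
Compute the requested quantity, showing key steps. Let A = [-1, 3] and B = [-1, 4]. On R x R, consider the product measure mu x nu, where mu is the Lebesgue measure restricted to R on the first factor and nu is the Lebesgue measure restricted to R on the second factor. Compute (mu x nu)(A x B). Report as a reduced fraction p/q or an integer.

For a measurable rectangle A x B, the product measure satisfies
  (mu x nu)(A x B) = mu(A) * nu(B).
  mu(A) = 4.
  nu(B) = 5.
  (mu x nu)(A x B) = 4 * 5 = 20.

20


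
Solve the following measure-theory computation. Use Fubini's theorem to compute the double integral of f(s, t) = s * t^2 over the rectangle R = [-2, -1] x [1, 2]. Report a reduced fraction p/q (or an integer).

f(s, t) is a tensor product of a function of s and a function of t, and both factors are bounded continuous (hence Lebesgue integrable) on the rectangle, so Fubini's theorem applies:
  integral_R f d(m x m) = (integral_a1^b1 s ds) * (integral_a2^b2 t^2 dt).
Inner integral in s: integral_{-2}^{-1} s ds = ((-1)^2 - (-2)^2)/2
  = -3/2.
Inner integral in t: integral_{1}^{2} t^2 dt = (2^3 - 1^3)/3
  = 7/3.
Product: (-3/2) * (7/3) = -7/2.

-7/2


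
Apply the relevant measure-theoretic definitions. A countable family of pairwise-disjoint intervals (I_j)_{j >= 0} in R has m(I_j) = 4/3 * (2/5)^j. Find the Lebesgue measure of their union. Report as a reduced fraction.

By countable additivity of the Lebesgue measure on pairwise disjoint measurable sets,
  m(union_{j >= 0} I_j) = sum_{j >= 0} m(I_j) = sum_{j >= 0} a * r^j,
  with a = 4/3 and r = 2/5.
Since 0 < r = 2/5 < 1, the geometric series converges:
  sum_{j >= 0} a * r^j = a / (1 - r).
  = 4/3 / (1 - 2/5)
  = 4/3 / (3/5)
  = 20/9.

20/9


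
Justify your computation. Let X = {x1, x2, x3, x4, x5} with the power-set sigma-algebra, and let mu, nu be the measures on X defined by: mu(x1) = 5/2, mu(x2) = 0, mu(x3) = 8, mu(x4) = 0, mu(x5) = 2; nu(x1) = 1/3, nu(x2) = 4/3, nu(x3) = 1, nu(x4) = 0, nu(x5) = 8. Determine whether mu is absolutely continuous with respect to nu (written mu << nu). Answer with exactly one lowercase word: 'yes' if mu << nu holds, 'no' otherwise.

mu << nu means: every nu-null measurable set is also mu-null; equivalently, for every atom x, if nu({x}) = 0 then mu({x}) = 0.
Checking each atom:
  x1: nu = 1/3 > 0 -> no constraint.
  x2: nu = 4/3 > 0 -> no constraint.
  x3: nu = 1 > 0 -> no constraint.
  x4: nu = 0, mu = 0 -> consistent with mu << nu.
  x5: nu = 8 > 0 -> no constraint.
No atom violates the condition. Therefore mu << nu.

yes


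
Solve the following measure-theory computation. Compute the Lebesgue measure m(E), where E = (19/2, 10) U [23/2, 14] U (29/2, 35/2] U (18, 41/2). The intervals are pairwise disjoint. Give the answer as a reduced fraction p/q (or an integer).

For pairwise disjoint intervals, m(union_i I_i) = sum_i m(I_i),
and m is invariant under swapping open/closed endpoints (single points have measure 0).
So m(E) = sum_i (b_i - a_i).
  I_1 has length 10 - 19/2 = 1/2.
  I_2 has length 14 - 23/2 = 5/2.
  I_3 has length 35/2 - 29/2 = 3.
  I_4 has length 41/2 - 18 = 5/2.
Summing:
  m(E) = 1/2 + 5/2 + 3 + 5/2 = 17/2.

17/2


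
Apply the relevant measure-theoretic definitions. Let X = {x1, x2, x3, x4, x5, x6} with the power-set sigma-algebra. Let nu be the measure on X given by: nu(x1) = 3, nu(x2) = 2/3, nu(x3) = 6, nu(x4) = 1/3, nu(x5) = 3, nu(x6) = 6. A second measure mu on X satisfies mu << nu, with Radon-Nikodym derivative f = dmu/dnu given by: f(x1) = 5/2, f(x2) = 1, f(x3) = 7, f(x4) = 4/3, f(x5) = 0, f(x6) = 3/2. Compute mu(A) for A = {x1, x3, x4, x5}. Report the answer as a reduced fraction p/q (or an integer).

By the defining property of the Radon-Nikodym derivative, for every measurable set A,
  mu(A) = integral_A f dnu.
Since nu is a discrete measure concentrated on the atoms of X, the integral over A reduces to the sum
  mu(A) = sum_{x in A} f(x) * nu({x}).
Computing each term:
  x1: f(x1) * nu(x1) = 5/2 * 3 = 15/2.
  x3: f(x3) * nu(x3) = 7 * 6 = 42.
  x4: f(x4) * nu(x4) = 4/3 * 1/3 = 4/9.
  x5: f(x5) * nu(x5) = 0 * 3 = 0.
Summing: mu(A) = 15/2 + 42 + 4/9 + 0 = 899/18.

899/18


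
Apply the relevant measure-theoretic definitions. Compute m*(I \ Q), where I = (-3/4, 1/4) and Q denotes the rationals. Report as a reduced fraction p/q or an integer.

The interval I = (-3/4, 1/4) has m(I) = 1/4 - (-3/4) = 1 (endpoints are measure-zero, so open/closed/half-open agree). Write I = (I cap Q) u (I \ Q). The rationals in I are countable, so m*(I cap Q) = 0 (cover each rational by intervals whose total length is arbitrarily small). By countable subadditivity m*(I) <= m*(I cap Q) + m*(I \ Q), hence m*(I \ Q) >= m(I) = 1. The reverse inequality m*(I \ Q) <= m*(I) = 1 is trivial since (I \ Q) is a subset of I. Therefore m*(I \ Q) = 1.

1


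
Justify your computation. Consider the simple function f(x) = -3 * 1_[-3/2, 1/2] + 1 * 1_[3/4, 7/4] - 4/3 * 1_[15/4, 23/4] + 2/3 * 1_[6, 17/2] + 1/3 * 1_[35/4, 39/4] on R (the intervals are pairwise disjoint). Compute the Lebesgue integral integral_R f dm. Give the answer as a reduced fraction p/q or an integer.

For a simple function f = sum_i c_i * 1_{A_i} with disjoint A_i,
  integral f dm = sum_i c_i * m(A_i).
Lengths of the A_i:
  m(A_1) = 1/2 - (-3/2) = 2.
  m(A_2) = 7/4 - 3/4 = 1.
  m(A_3) = 23/4 - 15/4 = 2.
  m(A_4) = 17/2 - 6 = 5/2.
  m(A_5) = 39/4 - 35/4 = 1.
Contributions c_i * m(A_i):
  (-3) * (2) = -6.
  (1) * (1) = 1.
  (-4/3) * (2) = -8/3.
  (2/3) * (5/2) = 5/3.
  (1/3) * (1) = 1/3.
Total: -6 + 1 - 8/3 + 5/3 + 1/3 = -17/3.

-17/3
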